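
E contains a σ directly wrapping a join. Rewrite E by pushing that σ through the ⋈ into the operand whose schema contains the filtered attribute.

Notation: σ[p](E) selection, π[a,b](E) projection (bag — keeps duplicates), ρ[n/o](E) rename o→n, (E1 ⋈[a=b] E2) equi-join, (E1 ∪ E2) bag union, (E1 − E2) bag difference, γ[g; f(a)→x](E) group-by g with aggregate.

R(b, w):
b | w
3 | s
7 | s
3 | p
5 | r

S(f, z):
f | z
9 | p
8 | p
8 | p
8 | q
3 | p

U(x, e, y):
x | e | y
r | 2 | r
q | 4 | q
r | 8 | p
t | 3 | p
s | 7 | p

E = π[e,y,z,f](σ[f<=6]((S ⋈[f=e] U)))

σ filters on f, owned by the left side.
E' = π[e,y,z,f]((σ[f<=6](S) ⋈[f=e] U))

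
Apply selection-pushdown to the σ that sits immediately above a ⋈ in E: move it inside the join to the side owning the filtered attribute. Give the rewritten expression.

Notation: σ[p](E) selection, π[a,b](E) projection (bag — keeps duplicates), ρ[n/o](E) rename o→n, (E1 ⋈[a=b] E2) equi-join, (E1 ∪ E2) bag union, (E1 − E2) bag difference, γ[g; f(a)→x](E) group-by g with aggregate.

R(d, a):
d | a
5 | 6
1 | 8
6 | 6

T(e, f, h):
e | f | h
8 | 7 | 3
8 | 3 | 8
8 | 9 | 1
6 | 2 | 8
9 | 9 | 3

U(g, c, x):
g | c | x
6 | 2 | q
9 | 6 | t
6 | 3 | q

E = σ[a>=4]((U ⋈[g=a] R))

σ filters on a, owned by the right side.
E' = (U ⋈[g=a] σ[a>=4](R))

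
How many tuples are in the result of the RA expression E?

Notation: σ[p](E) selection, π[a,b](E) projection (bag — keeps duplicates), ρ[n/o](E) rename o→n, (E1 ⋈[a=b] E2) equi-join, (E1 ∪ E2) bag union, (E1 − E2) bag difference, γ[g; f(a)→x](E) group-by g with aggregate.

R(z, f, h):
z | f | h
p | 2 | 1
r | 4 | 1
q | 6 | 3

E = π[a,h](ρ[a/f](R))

Stepwise |·|:
  R → 3
  ρ[a/f](R) → 3
  π[a,h](ρ[a/f](R)) → 3

|E| = 3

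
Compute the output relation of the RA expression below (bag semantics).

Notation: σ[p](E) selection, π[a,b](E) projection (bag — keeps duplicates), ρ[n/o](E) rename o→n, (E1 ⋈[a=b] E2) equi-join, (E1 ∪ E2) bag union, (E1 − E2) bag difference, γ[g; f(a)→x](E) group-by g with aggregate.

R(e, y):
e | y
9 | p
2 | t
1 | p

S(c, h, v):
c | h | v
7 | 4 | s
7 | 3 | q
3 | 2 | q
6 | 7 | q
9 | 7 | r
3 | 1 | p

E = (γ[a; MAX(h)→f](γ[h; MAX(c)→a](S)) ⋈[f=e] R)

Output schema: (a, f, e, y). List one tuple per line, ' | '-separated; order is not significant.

Subexpression sizes:
  S → 6
  γ[h; MAX(c)→a](S) → 5
  γ[a; MAX(h)→f](γ[h; MAX(c)→a](S)) → 3
  R → 3
  (γ[a; MAX(h)→f](γ[h; MAX(c)→a](S)) ⋈[f=e] R) → 1

== RESULT ==
a | f | e | y
3 | 2 | 2 | t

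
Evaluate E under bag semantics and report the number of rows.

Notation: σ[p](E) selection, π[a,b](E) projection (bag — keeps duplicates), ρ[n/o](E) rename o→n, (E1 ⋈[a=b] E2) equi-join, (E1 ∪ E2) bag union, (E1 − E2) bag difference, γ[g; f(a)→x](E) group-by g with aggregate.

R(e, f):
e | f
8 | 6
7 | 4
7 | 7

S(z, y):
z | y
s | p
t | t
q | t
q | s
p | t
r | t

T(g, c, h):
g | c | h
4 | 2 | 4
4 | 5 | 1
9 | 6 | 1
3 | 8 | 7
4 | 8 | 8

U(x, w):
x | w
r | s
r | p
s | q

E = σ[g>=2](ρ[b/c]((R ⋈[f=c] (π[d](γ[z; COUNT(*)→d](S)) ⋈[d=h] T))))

Row counts bottom-up:
  R → 3
  S → 6
  γ[z; COUNT(*)→d](S) → 5
  π[d](γ[z; COUNT(*)→d](S)) → 5
  T → 5
  (π[d](γ[z; COUNT(*)→d](S)) ⋈[d=h] T) → 8
  (R ⋈[f=c] (π[d](γ[z; COUNT(*)→d](S)) ⋈[d=h] T)) → 4
  ρ[b/c]((R ⋈[f=c] (π[d](γ[z; COUNT(*)→d](S)) ⋈[d=h] T))) → 4
  σ[g>=2](ρ[b/c]((R ⋈[f=c] (π[d](γ[z; COUNT(*)→d](S)) ⋈[d=h] T)))) → 4

|E| = 4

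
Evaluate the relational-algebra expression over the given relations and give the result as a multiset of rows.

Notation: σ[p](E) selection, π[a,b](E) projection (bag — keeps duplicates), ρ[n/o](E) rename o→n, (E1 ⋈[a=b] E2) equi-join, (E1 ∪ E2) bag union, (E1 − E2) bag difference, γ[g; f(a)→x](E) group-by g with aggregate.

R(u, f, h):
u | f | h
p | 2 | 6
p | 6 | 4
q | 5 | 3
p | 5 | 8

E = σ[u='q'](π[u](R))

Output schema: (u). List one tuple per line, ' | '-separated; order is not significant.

Per-node cardinality:
  R → 4
  π[u](R) → 4
  σ[u='q'](π[u](R)) → 1

== RESULT ==
u
q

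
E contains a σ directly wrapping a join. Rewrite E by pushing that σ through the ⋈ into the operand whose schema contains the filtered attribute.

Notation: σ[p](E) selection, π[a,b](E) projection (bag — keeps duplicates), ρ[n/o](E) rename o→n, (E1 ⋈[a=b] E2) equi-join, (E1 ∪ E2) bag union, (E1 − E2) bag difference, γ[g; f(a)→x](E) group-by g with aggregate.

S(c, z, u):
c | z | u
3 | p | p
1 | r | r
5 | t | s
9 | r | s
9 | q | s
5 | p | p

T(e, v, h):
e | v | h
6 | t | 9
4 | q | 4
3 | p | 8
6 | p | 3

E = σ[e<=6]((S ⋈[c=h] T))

σ filters on e, owned by the right side.
E' = (S ⋈[c=h] σ[e<=6](T))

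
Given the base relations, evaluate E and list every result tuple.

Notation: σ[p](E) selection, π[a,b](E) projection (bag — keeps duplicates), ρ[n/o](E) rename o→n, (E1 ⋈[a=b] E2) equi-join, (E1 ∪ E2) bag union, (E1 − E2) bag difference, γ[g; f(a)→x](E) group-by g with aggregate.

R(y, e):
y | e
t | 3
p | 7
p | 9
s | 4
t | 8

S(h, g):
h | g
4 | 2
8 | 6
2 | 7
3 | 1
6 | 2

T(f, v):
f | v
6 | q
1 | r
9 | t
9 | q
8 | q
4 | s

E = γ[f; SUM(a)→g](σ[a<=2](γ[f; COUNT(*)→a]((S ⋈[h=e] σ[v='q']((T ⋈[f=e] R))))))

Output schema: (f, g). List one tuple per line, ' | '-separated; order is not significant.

Subexpression sizes:
  S → 5
  T → 6
  R → 5
  (T ⋈[f=e] R) → 4
  σ[v='q']((T ⋈[f=e] R)) → 2
  (S ⋈[h=e] σ[v='q']((T ⋈[f=e] R))) → 1
  γ[f; COUNT(*)→a]((S ⋈[h=e] σ[v='q']((T ⋈[f=e] R)))) → 1
  σ[a<=2](γ[f; COUNT(*)→a]((S ⋈[h=e] σ[v='q']((T ⋈[f=e] R))))) → 1
  γ[f; SUM(a)→g](σ[a<=2](γ[f; COUNT(*)→a]((S ⋈[h=e] σ[v='q']((T ⋈[f=e] R)))))) → 1

== RESULT ==
f | g
8 | 1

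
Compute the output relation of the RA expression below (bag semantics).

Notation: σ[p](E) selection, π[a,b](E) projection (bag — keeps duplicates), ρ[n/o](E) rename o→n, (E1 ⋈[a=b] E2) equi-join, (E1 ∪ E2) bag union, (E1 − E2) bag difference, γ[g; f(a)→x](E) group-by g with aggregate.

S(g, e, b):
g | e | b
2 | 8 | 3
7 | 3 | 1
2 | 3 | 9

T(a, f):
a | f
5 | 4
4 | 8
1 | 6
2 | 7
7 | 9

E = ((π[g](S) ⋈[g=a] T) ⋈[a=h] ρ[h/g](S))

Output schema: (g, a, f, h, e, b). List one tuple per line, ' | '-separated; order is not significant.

Row counts bottom-up:
  S → 3
  π[g](S) → 3
  T → 5
  (π[g](S) ⋈[g=a] T) → 3
  S → 3
  ρ[h/g](S) → 3
  ((π[g](S) ⋈[g=a] T) ⋈[a=h] ρ[h/g](S)) → 5

== RESULT ==
g | a | f | h | e | b
2 | 2 | 7 | 2 | 3 | 9
2 | 2 | 7 | 2 | 3 | 9
2 | 2 | 7 | 2 | 8 | 3
2 | 2 | 7 | 2 | 8 | 3
7 | 7 | 9 | 7 | 3 | 1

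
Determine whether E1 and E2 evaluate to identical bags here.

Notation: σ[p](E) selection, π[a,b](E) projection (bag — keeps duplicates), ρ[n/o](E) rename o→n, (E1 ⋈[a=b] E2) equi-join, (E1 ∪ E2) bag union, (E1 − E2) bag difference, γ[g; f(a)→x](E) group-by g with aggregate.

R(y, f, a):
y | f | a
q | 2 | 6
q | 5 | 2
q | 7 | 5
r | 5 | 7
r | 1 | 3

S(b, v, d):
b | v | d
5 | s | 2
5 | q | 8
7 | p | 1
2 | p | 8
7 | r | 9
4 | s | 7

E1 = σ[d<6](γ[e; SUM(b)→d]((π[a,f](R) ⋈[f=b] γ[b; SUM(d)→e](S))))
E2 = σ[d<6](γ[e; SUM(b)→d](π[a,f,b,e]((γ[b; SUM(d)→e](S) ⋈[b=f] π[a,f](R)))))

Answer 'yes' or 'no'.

E1 per-node cardinality:
  R → 5
  π[a,f](R) → 5
  S → 6
  γ[b; SUM(d)→e](S) → 4
  (π[a,f](R) ⋈[f=b] γ[b; SUM(d)→e](S)) → 4
  γ[e; SUM(b)→d]((π[a,f](R) ⋈[f=b] γ[b; SUM(d)→e](S))) → 2
  σ[d<6](γ[e; SUM(b)→d]((π[a,f](R) ⋈[f=b] γ[b; SUM(d)→e](S)))) → 1
E2 per-node cardinality:
  S → 6
  γ[b; SUM(d)→e](S) → 4
  R → 5
  π[a,f](R) → 5
  (γ[b; SUM(d)→e](S) ⋈[b=f] π[a,f](R)) → 4
  π[a,f,b,e]((γ[b; SUM(d)→e](S) ⋈[b=f] π[a,f](R))) → 4
  γ[e; SUM(b)→d](π[a,f,b,e]((γ[b; SUM(d)→e](S) ⋈[b=f] π[a,f](R)))) → 2
  σ[d<6](γ[e; SUM(b)→d](π[a,f,b,e]((γ[b; SUM(d)→e](S) ⋈[b=f] π[a,f](R))))) → 1

E1 and E2 produce the same multiset:
e | d
8 | 2

yes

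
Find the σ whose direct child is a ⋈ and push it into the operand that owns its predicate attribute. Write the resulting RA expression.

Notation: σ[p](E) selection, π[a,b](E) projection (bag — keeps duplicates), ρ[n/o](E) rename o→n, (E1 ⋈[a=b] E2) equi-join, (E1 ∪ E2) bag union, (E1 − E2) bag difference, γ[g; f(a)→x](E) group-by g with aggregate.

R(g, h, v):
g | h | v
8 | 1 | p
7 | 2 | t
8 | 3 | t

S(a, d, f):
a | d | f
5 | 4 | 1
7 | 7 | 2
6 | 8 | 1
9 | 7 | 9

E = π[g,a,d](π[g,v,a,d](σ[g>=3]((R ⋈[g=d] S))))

σ filters on g, owned by the left side.
E' = π[g,a,d](π[g,v,a,d]((σ[g>=3](R) ⋈[g=d] S)))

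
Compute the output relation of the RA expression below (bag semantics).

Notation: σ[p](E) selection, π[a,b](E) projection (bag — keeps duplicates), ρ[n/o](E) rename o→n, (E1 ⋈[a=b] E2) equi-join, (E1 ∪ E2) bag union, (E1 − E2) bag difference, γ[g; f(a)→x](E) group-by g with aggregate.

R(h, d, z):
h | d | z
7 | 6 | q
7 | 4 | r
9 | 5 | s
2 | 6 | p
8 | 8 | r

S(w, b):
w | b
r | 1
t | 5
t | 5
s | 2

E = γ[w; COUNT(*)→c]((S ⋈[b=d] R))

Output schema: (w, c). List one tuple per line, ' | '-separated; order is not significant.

Subexpression sizes:
  S → 4
  R → 5
  (S ⋈[b=d] R) → 2
  γ[w; COUNT(*)→c]((S ⋈[b=d] R)) → 1

== RESULT ==
w | c
t | 2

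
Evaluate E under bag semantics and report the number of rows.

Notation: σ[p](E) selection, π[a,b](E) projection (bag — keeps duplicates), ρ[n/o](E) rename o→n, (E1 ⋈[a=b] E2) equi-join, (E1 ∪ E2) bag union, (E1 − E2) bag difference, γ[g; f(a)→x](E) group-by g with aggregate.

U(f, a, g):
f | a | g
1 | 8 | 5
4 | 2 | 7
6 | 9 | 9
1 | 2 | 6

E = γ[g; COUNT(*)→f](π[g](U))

Subexpression sizes:
  U → 4
  π[g](U) → 4
  γ[g; COUNT(*)→f](π[g](U)) → 4

|E| = 4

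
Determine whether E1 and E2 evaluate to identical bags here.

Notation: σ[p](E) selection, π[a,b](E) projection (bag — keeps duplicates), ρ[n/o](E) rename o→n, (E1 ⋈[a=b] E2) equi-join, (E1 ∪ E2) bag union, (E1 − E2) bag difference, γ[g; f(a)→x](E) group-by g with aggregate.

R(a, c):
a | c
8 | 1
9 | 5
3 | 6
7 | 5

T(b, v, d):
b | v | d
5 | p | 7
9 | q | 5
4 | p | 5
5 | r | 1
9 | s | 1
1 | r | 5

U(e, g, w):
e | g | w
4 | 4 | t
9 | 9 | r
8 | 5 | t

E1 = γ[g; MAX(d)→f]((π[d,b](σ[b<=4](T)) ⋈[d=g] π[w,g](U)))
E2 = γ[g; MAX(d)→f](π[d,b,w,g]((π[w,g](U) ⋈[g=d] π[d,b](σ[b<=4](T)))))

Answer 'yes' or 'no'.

E1 per-node cardinality:
  T → 6
  σ[b<=4](T) → 2
  π[d,b](σ[b<=4](T)) → 2
  U → 3
  π[w,g](U) → 3
  (π[d,b](σ[b<=4](T)) ⋈[d=g] π[w,g](U)) → 2
  γ[g; MAX(d)→f]((π[d,b](σ[b<=4](T)) ⋈[d=g] π[w,g](U))) → 1
E2 per-node cardinality:
  U → 3
  π[w,g](U) → 3
  T → 6
  σ[b<=4](T) → 2
  π[d,b](σ[b<=4](T)) → 2
  (π[w,g](U) ⋈[g=d] π[d,b](σ[b<=4](T))) → 2
  π[d,b,w,g]((π[w,g](U) ⋈[g=d] π[d,b](σ[b<=4](T)))) → 2
  γ[g; MAX(d)→f](π[d,b,w,g]((π[w,g](U) ⋈[g=d] π[d,b](σ[b<=4](T))))) → 1

E1 and E2 produce the same multiset:
g | f
5 | 5

yes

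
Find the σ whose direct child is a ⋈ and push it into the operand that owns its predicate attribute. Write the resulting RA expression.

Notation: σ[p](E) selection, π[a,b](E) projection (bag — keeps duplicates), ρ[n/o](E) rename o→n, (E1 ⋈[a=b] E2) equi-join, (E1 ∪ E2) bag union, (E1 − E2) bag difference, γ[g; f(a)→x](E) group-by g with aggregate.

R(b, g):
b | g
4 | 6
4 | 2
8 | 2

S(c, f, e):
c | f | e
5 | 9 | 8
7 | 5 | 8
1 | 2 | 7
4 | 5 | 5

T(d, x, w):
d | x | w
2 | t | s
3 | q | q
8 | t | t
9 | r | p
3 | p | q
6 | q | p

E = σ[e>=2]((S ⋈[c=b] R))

σ filters on e, owned by the left side.
E' = (σ[e>=2](S) ⋈[c=b] R)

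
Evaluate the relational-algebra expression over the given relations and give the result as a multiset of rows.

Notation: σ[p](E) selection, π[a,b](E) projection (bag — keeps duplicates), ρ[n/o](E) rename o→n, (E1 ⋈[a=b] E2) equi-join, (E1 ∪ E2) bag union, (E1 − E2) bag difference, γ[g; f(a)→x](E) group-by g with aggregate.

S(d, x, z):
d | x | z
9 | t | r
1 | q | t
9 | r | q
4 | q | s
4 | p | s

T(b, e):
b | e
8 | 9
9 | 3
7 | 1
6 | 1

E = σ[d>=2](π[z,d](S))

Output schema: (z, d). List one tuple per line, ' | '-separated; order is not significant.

Row counts bottom-up:
  S → 5
  π[z,d](S) → 5
  σ[d>=2](π[z,d](S)) → 4

== RESULT ==
z | d
q | 9
r | 9
s | 4
s | 4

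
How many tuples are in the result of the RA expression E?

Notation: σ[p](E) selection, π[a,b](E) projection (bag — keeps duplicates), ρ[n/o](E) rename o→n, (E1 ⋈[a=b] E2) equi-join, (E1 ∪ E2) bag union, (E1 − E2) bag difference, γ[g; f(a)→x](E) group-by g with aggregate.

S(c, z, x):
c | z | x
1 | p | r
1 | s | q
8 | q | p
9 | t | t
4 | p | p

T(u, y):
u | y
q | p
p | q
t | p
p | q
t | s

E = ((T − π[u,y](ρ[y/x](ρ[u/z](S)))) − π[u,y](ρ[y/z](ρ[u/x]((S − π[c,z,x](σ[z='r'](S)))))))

Row counts bottom-up:
  T → 5
  S → 5
  ρ[u/z](S) → 5
  ρ[y/x](ρ[u/z](S)) → 5
  π[u,y](ρ[y/x](ρ[u/z](S))) → 5
  (T − π[u,y](ρ[y/x](ρ[u/z](S)))) → 4
  S → 5
  S → 5
  σ[z='r'](S) → 0
  π[c,z,x](σ[z='r'](S)) → 0
  (S − π[c,z,x](σ[z='r'](S))) → 5
  ρ[u/x]((S − π[c,z,x](σ[z='r'](S)))) → 5
  ρ[y/z](ρ[u/x]((S − π[c,z,x](σ[z='r'](S))))) → 5
  π[u,y](ρ[y/z](ρ[u/x]((S − π[c,z,x](σ[z='r'](S)))))) → 5
  ((T − π[u,y](ρ[y/x](ρ[u/z](S)))) − π[u,y](ρ[y/z](ρ[u/x]((S − π[c,z,x](σ[z='r'](S))))))) → 3

|E| = 3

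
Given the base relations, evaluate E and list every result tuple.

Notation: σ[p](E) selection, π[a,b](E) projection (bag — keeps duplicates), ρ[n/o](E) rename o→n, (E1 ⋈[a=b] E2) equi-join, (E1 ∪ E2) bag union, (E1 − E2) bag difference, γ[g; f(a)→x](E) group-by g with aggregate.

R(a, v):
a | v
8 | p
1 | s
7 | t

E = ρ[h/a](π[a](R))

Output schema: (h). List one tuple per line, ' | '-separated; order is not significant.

Per-node cardinality:
  R → 3
  π[a](R) → 3
  ρ[h/a](π[a](R)) → 3

== RESULT ==
h
1
7
8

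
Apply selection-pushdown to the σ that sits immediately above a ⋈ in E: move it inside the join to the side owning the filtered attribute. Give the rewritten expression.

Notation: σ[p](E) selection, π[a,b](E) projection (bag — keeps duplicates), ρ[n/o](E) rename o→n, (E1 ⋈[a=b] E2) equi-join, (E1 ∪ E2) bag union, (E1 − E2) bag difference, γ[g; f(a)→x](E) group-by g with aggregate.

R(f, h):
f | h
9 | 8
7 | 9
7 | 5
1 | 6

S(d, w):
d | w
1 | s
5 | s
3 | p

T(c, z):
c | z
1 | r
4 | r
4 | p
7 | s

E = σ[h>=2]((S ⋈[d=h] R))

σ filters on h, owned by the right side.
E' = (S ⋈[d=h] σ[h>=2](R))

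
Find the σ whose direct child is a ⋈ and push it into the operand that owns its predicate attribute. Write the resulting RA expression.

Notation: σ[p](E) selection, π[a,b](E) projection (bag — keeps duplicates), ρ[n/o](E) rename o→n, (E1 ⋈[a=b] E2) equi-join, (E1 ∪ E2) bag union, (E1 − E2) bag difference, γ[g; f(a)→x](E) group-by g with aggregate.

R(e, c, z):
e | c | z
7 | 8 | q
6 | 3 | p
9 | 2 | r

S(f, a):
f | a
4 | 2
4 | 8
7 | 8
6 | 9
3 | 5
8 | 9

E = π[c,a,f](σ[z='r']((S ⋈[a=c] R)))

σ filters on z, owned by the right side.
E' = π[c,a,f]((S ⋈[a=c] σ[z='r'](R)))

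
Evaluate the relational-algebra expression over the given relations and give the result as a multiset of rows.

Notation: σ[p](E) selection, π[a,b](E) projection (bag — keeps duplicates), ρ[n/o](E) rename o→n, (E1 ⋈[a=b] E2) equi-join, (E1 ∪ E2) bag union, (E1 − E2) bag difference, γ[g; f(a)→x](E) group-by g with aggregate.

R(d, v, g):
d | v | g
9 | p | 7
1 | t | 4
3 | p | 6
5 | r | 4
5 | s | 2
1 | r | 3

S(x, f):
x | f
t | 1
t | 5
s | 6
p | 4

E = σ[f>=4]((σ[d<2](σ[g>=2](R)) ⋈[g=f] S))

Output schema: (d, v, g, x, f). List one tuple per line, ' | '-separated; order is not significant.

Per-node cardinality:
  R → 6
  σ[g>=2](R) → 6
  σ[d<2](σ[g>=2](R)) → 2
  S → 4
  (σ[d<2](σ[g>=2](R)) ⋈[g=f] S) → 1
  σ[f>=4]((σ[d<2](σ[g>=2](R)) ⋈[g=f] S)) → 1

== RESULT ==
d | v | g | x | f
1 | t | 4 | p | 4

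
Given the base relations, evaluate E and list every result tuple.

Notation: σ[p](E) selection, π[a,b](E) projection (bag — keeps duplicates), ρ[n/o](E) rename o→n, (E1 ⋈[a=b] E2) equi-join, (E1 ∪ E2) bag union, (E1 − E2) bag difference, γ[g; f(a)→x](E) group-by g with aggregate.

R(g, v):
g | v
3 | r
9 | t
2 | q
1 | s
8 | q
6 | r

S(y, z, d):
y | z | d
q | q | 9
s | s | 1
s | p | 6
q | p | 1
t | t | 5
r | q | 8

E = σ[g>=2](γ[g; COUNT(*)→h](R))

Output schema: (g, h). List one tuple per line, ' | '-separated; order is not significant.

Stepwise |·|:
  R → 6
  γ[g; COUNT(*)→h](R) → 6
  σ[g>=2](γ[g; COUNT(*)→h](R)) → 5

== RESULT ==
g | h
2 | 1
3 | 1
6 | 1
8 | 1
9 | 1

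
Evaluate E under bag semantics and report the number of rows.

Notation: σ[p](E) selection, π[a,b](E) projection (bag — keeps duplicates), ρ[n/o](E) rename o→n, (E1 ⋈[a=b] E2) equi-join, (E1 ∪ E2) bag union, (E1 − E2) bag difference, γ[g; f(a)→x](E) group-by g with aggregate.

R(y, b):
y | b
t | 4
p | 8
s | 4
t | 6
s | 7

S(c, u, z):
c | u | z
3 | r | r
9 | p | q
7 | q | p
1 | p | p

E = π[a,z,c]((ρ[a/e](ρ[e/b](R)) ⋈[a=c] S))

Row counts bottom-up:
  R → 5
  ρ[e/b](R) → 5
  ρ[a/e](ρ[e/b](R)) → 5
  S → 4
  (ρ[a/e](ρ[e/b](R)) ⋈[a=c] S) → 1
  π[a,z,c]((ρ[a/e](ρ[e/b](R)) ⋈[a=c] S)) → 1

|E| = 1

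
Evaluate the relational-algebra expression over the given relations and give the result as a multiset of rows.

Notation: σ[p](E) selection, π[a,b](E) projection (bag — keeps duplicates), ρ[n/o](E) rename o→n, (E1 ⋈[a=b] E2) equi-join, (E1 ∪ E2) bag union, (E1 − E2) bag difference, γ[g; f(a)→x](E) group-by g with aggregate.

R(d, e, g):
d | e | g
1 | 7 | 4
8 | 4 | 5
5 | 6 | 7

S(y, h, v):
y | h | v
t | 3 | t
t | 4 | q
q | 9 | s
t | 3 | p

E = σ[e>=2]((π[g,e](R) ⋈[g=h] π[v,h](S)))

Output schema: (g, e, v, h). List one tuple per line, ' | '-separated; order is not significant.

Row counts bottom-up:
  R → 3
  π[g,e](R) → 3
  S → 4
  π[v,h](S) → 4
  (π[g,e](R) ⋈[g=h] π[v,h](S)) → 1
  σ[e>=2]((π[g,e](R) ⋈[g=h] π[v,h](S))) → 1

== RESULT ==
g | e | v | h
4 | 7 | q | 4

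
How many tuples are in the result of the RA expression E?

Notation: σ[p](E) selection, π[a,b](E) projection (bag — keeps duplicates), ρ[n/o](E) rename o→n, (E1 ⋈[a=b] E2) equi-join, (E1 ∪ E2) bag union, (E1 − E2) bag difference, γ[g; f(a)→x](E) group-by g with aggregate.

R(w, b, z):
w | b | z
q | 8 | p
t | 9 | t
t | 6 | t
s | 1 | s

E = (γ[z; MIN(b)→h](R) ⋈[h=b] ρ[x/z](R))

Stepwise |·|:
  R → 4
  γ[z; MIN(b)→h](R) → 3
  R → 4
  ρ[x/z](R) → 4
  (γ[z; MIN(b)→h](R) ⋈[h=b] ρ[x/z](R)) → 3

|E| = 3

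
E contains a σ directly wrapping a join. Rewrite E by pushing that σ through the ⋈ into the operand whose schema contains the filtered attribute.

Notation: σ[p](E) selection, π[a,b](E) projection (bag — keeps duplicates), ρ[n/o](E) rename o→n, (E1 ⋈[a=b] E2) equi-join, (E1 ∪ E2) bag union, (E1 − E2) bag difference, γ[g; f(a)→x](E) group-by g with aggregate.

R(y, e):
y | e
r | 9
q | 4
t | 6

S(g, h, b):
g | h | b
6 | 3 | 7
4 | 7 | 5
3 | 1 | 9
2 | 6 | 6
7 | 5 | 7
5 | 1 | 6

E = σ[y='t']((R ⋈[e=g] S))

σ filters on y, owned by the left side.
E' = (σ[y='t'](R) ⋈[e=g] S)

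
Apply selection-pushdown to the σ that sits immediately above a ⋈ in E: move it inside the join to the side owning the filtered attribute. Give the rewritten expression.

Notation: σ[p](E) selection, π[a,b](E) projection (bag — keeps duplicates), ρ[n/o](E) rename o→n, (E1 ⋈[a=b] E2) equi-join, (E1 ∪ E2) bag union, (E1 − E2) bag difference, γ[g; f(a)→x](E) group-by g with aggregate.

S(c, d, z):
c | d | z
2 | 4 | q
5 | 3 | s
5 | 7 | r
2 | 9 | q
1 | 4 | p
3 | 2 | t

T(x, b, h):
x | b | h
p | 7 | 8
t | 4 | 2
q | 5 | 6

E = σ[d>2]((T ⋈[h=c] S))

σ filters on d, owned by the right side.
E' = (T ⋈[h=c] σ[d>2](S))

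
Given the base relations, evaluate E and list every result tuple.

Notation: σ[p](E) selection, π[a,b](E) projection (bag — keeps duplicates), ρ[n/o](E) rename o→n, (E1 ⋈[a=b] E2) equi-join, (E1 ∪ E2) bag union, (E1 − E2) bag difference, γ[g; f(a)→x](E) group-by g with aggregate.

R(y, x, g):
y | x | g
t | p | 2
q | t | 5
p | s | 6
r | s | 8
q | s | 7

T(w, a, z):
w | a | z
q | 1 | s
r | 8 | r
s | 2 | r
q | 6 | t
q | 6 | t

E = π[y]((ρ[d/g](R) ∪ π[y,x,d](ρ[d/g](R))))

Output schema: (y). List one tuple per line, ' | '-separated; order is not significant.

Per-node cardinality:
  R → 5
  ρ[d/g](R) → 5
  R → 5
  ρ[d/g](R) → 5
  π[y,x,d](ρ[d/g](R)) → 5
  (ρ[d/g](R) ∪ π[y,x,d](ρ[d/g](R))) → 10
  π[y]((ρ[d/g](R) ∪ π[y,x,d](ρ[d/g](R)))) → 10

== RESULT ==
y
p
p
q
q
q
q
r
r
t
t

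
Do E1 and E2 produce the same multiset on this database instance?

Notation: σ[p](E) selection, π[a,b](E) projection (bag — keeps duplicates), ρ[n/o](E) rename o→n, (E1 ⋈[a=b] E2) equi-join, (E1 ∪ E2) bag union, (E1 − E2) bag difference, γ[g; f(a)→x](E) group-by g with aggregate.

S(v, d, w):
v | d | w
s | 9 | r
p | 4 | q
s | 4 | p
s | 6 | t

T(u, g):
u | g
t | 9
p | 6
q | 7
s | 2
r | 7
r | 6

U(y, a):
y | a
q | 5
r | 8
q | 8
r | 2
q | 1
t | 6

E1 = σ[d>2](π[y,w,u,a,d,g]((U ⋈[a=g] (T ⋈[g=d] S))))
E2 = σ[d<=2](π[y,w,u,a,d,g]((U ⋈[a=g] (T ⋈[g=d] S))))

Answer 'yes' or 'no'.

E1 subexpression sizes:
  U → 6
  T → 6
  S → 4
  (T ⋈[g=d] S) → 3
  (U ⋈[a=g] (T ⋈[g=d] S)) → 2
  π[y,w,u,a,d,g]((U ⋈[a=g] (T ⋈[g=d] S))) → 2
  σ[d>2](π[y,w,u,a,d,g]((U ⋈[a=g] (T ⋈[g=d] S)))) → 2
E2 subexpression sizes:
  U → 6
  T → 6
  S → 4
  (T ⋈[g=d] S) → 3
  (U ⋈[a=g] (T ⋈[g=d] S)) → 2
  π[y,w,u,a,d,g]((U ⋈[a=g] (T ⋈[g=d] S))) → 2
  σ[d<=2](π[y,w,u,a,d,g]((U ⋈[a=g] (T ⋈[g=d] S)))) → 0

E1 result:
y | w | u | a | d | g
t | t | p | 6 | 6 | 6
t | t | r | 6 | 6 | 6
E2 result:
y | w | u | a | d | g
(0 rows)
Witness: ('t', 't', 'p', 6, 6, 6) appears 1× in E1 but 0× in E2.

no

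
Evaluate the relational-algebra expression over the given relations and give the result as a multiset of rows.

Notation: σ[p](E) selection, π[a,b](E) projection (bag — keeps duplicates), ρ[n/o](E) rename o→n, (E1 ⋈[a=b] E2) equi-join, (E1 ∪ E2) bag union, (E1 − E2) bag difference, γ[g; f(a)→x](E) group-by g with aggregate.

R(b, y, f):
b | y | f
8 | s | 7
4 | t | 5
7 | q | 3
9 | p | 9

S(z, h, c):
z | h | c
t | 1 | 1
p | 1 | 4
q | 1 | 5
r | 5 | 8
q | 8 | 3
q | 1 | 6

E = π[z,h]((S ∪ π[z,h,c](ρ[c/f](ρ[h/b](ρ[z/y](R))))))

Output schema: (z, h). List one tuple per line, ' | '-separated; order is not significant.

Subexpression sizes:
  S → 6
  R → 4
  ρ[z/y](R) → 4
  ρ[h/b](ρ[z/y](R)) → 4
  ρ[c/f](ρ[h/b](ρ[z/y](R))) → 4
  π[z,h,c](ρ[c/f](ρ[h/b](ρ[z/y](R)))) → 4
  (S ∪ π[z,h,c](ρ[c/f](ρ[h/b](ρ[z/y](R))))) → 10
  π[z,h]((S ∪ π[z,h,c](ρ[c/f](ρ[h/b](ρ[z/y](R)))))) → 10

== RESULT ==
z | h
p | 1
p | 9
q | 1
q | 1
q | 7
q | 8
r | 5
s | 8
t | 1
t | 4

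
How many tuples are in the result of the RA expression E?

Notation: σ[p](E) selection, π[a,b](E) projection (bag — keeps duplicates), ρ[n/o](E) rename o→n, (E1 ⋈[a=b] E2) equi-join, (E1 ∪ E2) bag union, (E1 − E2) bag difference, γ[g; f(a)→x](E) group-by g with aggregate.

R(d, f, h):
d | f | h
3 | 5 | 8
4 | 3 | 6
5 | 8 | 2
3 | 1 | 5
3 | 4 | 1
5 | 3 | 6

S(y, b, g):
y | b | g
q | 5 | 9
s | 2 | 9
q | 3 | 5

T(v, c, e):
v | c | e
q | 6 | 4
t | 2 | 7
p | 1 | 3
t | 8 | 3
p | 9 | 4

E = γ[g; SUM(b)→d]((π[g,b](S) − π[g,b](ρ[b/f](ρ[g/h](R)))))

Row counts bottom-up:
  S → 3
  π[g,b](S) → 3
  R → 6
  ρ[g/h](R) → 6
  ρ[b/f](ρ[g/h](R)) → 6
  π[g,b](ρ[b/f](ρ[g/h](R))) → 6
  (π[g,b](S) − π[g,b](ρ[b/f](ρ[g/h](R)))) → 3
  γ[g; SUM(b)→d]((π[g,b](S) − π[g,b](ρ[b/f](ρ[g/h](R))))) → 2

|E| = 2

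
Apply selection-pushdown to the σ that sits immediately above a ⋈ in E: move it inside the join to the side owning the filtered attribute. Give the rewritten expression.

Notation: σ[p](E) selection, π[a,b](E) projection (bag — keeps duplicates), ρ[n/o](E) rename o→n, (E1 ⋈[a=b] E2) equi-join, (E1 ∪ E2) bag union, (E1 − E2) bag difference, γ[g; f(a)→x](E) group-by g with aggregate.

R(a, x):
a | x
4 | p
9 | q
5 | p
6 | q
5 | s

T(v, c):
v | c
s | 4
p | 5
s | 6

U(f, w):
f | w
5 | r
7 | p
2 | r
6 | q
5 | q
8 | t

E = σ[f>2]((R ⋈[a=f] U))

σ filters on f, owned by the right side.
E' = (R ⋈[a=f] σ[f>2](U))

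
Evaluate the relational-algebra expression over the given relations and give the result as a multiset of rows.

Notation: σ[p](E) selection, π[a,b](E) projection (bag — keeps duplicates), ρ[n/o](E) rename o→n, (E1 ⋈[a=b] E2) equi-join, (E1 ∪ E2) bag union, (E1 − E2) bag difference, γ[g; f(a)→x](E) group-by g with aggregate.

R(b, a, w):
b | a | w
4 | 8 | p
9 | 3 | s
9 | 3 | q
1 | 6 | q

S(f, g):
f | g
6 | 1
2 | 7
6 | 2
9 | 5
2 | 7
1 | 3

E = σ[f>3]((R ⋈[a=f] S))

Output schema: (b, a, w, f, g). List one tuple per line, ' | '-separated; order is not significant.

Row counts bottom-up:
  R → 4
  S → 6
  (R ⋈[a=f] S) → 2
  σ[f>3]((R ⋈[a=f] S)) → 2

== RESULT ==
b | a | w | f | g
1 | 6 | q | 6 | 1
1 | 6 | q | 6 | 2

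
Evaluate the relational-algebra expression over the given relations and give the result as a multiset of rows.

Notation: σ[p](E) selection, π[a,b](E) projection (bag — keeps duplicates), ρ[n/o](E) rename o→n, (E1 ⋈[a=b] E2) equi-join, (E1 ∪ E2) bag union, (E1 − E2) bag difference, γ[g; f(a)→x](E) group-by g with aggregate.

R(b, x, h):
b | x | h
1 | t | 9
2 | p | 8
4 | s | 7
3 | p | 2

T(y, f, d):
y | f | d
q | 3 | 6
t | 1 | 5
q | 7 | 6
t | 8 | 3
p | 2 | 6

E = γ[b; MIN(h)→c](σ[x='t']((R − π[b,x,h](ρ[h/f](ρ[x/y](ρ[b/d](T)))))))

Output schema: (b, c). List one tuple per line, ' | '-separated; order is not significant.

Row counts bottom-up:
  R → 4
  T → 5
  ρ[b/d](T) → 5
  ρ[x/y](ρ[b/d](T)) → 5
  ρ[h/f](ρ[x/y](ρ[b/d](T))) → 5
  π[b,x,h](ρ[h/f](ρ[x/y](ρ[b/d](T)))) → 5
  (R − π[b,x,h](ρ[h/f](ρ[x/y](ρ[b/d](T))))) → 4
  σ[x='t']((R − π[b,x,h](ρ[h/f](ρ[x/y](ρ[b/d](T)))))) → 1
  γ[b; MIN(h)→c](σ[x='t']((R − π[b,x,h](ρ[h/f](ρ[x/y](ρ[b/d](T))))))) → 1

== RESULT ==
b | c
1 | 9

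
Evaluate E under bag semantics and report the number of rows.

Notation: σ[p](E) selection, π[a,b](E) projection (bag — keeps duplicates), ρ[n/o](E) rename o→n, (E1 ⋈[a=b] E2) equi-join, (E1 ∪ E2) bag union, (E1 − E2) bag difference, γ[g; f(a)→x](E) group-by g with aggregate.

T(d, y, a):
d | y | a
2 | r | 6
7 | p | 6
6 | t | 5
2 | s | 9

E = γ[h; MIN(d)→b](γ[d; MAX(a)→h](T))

Stepwise |·|:
  T → 4
  γ[d; MAX(a)→h](T) → 3
  γ[h; MIN(d)→b](γ[d; MAX(a)→h](T)) → 3

|E| = 3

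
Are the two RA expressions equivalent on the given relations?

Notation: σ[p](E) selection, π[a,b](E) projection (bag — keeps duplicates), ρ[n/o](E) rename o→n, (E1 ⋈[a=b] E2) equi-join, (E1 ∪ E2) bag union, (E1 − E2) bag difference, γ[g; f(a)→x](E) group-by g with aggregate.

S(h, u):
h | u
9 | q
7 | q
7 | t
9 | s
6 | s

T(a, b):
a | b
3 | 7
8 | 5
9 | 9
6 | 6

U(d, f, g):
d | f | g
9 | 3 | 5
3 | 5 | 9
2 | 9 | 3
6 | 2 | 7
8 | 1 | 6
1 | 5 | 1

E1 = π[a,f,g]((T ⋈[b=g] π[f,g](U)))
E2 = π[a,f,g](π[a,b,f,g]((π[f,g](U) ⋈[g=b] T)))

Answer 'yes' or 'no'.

E1 row counts bottom-up:
  T → 4
  U → 6
  π[f,g](U) → 6
  (T ⋈[b=g] π[f,g](U)) → 4
  π[a,f,g]((T ⋈[b=g] π[f,g](U))) → 4
E2 row counts bottom-up:
  U → 6
  π[f,g](U) → 6
  T → 4
  (π[f,g](U) ⋈[g=b] T) → 4
  π[a,b,f,g]((π[f,g](U) ⋈[g=b] T)) → 4
  π[a,f,g](π[a,b,f,g]((π[f,g](U) ⋈[g=b] T))) → 4

E1 and E2 produce the same multiset:
a | f | g
3 | 2 | 7
6 | 1 | 6
8 | 3 | 5
9 | 5 | 9

yes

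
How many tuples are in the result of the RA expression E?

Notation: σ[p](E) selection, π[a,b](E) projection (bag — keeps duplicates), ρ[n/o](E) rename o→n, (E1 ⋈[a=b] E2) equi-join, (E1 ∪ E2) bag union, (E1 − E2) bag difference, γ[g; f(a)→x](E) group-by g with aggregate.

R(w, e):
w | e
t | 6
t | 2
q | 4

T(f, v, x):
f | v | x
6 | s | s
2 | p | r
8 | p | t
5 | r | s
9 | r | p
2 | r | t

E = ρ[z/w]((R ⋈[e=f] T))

Per-node cardinality:
  R → 3
  T → 6
  (R ⋈[e=f] T) → 3
  ρ[z/w]((R ⋈[e=f] T)) → 3

|E| = 3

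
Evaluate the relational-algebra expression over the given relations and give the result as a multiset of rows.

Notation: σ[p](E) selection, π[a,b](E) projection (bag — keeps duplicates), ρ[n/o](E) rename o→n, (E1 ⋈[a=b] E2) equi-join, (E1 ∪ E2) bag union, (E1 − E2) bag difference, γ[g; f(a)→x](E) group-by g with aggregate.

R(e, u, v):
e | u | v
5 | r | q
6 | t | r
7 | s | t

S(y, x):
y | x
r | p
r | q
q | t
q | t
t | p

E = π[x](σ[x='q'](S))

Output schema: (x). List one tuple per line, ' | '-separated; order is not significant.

Row counts bottom-up:
  S → 5
  σ[x='q'](S) → 1
  π[x](σ[x='q'](S)) → 1

== RESULT ==
x
q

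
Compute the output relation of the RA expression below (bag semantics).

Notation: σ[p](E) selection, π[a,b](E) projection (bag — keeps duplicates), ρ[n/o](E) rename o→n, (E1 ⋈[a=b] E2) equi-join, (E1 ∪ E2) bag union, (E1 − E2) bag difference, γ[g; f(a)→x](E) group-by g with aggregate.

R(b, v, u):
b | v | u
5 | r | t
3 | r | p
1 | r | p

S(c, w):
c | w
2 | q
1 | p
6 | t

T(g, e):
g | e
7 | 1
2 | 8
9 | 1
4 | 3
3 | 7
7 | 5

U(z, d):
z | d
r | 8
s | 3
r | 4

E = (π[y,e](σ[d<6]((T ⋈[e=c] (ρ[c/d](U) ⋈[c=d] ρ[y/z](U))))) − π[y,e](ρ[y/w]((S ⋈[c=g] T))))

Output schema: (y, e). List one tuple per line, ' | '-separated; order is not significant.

Per-node cardinality:
  T → 6
  U → 3
  ρ[c/d](U) → 3
  U → 3
  ρ[y/z](U) → 3
  (ρ[c/d](U) ⋈[c=d] ρ[y/z](U)) → 3
  (T ⋈[e=c] (ρ[c/d](U) ⋈[c=d] ρ[y/z](U))) → 2
  σ[d<6]((T ⋈[e=c] (ρ[c/d](U) ⋈[c=d] ρ[y/z](U)))) → 1
  π[y,e](σ[d<6]((T ⋈[e=c] (ρ[c/d](U) ⋈[c=d] ρ[y/z](U))))) → 1
  S → 3
  T → 6
  (S ⋈[c=g] T) → 1
  ρ[y/w]((S ⋈[c=g] T)) → 1
  π[y,e](ρ[y/w]((S ⋈[c=g] T))) → 1
  (π[y,e](σ[d<6]((T ⋈[e=c] (ρ[c/d](U) ⋈[c=d] ρ[y/z](U))))) − π[y,e](ρ[y/w]((S ⋈[c=g] T)))) → 1

== RESULT ==
y | e
s | 3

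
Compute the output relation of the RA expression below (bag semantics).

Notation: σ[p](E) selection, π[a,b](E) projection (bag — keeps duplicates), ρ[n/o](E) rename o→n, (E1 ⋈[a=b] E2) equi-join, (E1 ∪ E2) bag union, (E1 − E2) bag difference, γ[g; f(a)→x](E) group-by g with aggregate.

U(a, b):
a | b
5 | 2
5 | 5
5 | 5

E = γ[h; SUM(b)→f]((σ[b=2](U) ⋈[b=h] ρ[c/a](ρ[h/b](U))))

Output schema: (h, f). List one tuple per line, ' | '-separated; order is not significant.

Per-node cardinality:
  U → 3
  σ[b=2](U) → 1
  U → 3
  ρ[h/b](U) → 3
  ρ[c/a](ρ[h/b](U)) → 3
  (σ[b=2](U) ⋈[b=h] ρ[c/a](ρ[h/b](U))) → 1
  γ[h; SUM(b)→f]((σ[b=2](U) ⋈[b=h] ρ[c/a](ρ[h/b](U)))) → 1

== RESULT ==
h | f
2 | 2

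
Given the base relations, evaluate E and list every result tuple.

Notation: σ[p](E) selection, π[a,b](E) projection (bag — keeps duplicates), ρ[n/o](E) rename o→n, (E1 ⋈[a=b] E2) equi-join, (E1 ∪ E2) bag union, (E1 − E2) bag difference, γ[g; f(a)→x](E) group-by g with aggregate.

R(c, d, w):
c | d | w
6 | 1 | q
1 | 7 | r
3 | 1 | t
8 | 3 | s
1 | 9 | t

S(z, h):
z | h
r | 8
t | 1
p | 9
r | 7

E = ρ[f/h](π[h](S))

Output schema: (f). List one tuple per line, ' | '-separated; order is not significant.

Subexpression sizes:
  S → 4
  π[h](S) → 4
  ρ[f/h](π[h](S)) → 4

== RESULT ==
f
1
7
8
9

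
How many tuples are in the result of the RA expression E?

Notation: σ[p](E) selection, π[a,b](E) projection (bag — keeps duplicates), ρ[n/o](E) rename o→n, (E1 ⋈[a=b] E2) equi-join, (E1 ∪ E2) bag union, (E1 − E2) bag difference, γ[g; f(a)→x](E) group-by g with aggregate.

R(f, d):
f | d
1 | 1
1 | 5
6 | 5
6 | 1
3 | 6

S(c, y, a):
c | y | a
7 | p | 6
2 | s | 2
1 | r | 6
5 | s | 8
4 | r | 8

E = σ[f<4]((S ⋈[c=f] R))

Stepwise |·|:
  S → 5
  R → 5
  (S ⋈[c=f] R) → 2
  σ[f<4]((S ⋈[c=f] R)) → 2

|E| = 2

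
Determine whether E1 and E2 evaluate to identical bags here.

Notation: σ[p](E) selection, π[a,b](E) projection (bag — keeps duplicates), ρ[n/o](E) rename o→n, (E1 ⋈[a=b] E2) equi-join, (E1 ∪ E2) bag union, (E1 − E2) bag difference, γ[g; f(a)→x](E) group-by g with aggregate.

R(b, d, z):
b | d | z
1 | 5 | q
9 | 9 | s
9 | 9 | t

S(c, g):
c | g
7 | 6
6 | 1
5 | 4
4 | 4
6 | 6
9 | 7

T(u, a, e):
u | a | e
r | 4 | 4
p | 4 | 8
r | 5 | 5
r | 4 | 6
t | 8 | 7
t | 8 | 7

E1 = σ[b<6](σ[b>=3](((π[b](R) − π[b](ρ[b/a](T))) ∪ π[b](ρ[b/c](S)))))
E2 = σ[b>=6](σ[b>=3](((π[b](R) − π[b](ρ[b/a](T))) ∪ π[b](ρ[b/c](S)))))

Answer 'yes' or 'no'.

E1 row counts bottom-up:
  R → 3
  π[b](R) → 3
  T → 6
  ρ[b/a](T) → 6
  π[b](ρ[b/a](T)) → 6
  (π[b](R) − π[b](ρ[b/a](T))) → 3
  S → 6
  ρ[b/c](S) → 6
  π[b](ρ[b/c](S)) → 6
  ((π[b](R) − π[b](ρ[b/a](T))) ∪ π[b](ρ[b/c](S))) → 9
  σ[b>=3](((π[b](R) − π[b](ρ[b/a](T))) ∪ π[b](ρ[b/c](S)))) → 8
  σ[b<6](σ[b>=3](((π[b](R) − π[b](ρ[b/a](T))) ∪ π[b](ρ[b/c](S))))) → 2
E2 row counts bottom-up:
  R → 3
  π[b](R) → 3
  T → 6
  ρ[b/a](T) → 6
  π[b](ρ[b/a](T)) → 6
  (π[b](R) − π[b](ρ[b/a](T))) → 3
  S → 6
  ρ[b/c](S) → 6
  π[b](ρ[b/c](S)) → 6
  ((π[b](R) − π[b](ρ[b/a](T))) ∪ π[b](ρ[b/c](S))) → 9
  σ[b>=3](((π[b](R) − π[b](ρ[b/a](T))) ∪ π[b](ρ[b/c](S)))) → 8
  σ[b>=6](σ[b>=3](((π[b](R) − π[b](ρ[b/a](T))) ∪ π[b](ρ[b/c](S))))) → 6

E1 result:
b
4
5
E2 result:
b
6
6
7
9
9
9
Witness: (6,) appears 0× in E1 but 2× in E2.

no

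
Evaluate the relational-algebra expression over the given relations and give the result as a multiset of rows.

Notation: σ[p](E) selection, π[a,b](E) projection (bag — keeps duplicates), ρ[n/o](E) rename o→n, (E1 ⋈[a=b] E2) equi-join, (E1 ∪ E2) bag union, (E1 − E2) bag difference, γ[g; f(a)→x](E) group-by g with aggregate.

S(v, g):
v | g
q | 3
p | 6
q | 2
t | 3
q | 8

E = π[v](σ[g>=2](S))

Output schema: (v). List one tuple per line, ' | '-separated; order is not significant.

Per-node cardinality:
  S → 5
  σ[g>=2](S) → 5
  π[v](σ[g>=2](S)) → 5

== RESULT ==
v
p
q
q
q
t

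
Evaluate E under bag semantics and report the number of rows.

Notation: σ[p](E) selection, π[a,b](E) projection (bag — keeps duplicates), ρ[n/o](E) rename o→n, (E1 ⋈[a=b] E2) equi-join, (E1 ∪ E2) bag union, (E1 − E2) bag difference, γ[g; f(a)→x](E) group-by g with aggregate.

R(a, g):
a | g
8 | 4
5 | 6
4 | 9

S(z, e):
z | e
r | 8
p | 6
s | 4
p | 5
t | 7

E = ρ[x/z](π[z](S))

Subexpression sizes:
  S → 5
  π[z](S) → 5
  ρ[x/z](π[z](S)) → 5

|E| = 5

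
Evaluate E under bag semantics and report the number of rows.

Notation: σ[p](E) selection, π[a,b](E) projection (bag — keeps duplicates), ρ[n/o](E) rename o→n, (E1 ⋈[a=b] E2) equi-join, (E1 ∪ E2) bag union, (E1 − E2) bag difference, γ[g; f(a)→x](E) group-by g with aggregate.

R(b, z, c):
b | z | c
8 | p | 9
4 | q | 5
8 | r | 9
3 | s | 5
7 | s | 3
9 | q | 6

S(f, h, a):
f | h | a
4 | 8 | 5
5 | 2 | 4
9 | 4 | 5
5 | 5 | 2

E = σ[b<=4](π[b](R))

Subexpression sizes:
  R → 6
  π[b](R) → 6
  σ[b<=4](π[b](R)) → 2

|E| = 2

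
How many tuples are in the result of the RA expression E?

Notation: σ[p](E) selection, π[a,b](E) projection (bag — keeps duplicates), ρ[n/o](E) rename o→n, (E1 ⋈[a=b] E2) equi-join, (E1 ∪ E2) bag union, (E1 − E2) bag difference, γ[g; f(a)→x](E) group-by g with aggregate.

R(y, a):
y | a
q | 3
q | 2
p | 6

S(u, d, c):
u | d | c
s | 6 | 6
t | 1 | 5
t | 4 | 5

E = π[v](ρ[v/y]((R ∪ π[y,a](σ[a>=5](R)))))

Stepwise |·|:
  R → 3
  R → 3
  σ[a>=5](R) → 1
  π[y,a](σ[a>=5](R)) → 1
  (R ∪ π[y,a](σ[a>=5](R))) → 4
  ρ[v/y]((R ∪ π[y,a](σ[a>=5](R)))) → 4
  π[v](ρ[v/y]((R ∪ π[y,a](σ[a>=5](R))))) → 4

|E| = 4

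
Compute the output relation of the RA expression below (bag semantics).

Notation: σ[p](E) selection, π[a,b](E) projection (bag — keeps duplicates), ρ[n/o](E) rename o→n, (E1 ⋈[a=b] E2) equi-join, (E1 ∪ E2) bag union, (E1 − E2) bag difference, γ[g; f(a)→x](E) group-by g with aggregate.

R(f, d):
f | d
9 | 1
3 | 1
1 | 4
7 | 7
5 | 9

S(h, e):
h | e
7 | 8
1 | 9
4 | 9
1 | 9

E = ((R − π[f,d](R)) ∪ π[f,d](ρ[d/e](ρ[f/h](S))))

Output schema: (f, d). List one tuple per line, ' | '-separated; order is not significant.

Row counts bottom-up:
  R → 5
  R → 5
  π[f,d](R) → 5
  (R − π[f,d](R)) → 0
  S → 4
  ρ[f/h](S) → 4
  ρ[d/e](ρ[f/h](S)) → 4
  π[f,d](ρ[d/e](ρ[f/h](S))) → 4
  ((R − π[f,d](R)) ∪ π[f,d](ρ[d/e](ρ[f/h](S)))) → 4

== RESULT ==
f | d
1 | 9
1 | 9
4 | 9
7 | 8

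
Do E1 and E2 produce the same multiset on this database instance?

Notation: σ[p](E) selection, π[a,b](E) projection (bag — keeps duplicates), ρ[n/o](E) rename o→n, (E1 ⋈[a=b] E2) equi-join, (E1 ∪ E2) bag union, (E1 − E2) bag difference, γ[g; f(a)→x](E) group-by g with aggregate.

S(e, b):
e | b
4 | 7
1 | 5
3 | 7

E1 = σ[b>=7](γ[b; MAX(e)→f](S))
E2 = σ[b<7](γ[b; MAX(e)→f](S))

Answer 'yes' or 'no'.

E1 subexpression sizes:
  S → 3
  γ[b; MAX(e)→f](S) → 2
  σ[b>=7](γ[b; MAX(e)→f](S)) → 1
E2 subexpression sizes:
  S → 3
  γ[b; MAX(e)→f](S) → 2
  σ[b<7](γ[b; MAX(e)→f](S)) → 1

E1 result:
b | f
7 | 4
E2 result:
b | f
5 | 1
Witness: (7, 4) appears 1× in E1 but 0× in E2.

no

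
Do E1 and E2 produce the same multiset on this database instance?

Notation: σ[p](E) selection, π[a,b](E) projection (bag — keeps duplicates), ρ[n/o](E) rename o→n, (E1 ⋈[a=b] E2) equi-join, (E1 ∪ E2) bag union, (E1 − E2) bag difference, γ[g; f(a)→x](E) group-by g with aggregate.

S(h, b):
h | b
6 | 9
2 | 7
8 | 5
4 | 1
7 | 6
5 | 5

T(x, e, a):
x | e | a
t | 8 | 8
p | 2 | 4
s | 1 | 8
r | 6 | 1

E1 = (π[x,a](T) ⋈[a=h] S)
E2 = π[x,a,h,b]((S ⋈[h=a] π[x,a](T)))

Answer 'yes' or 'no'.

E1 stepwise |·|:
  T → 4
  π[x,a](T) → 4
  S → 6
  (π[x,a](T) ⋈[a=h] S) → 3
E2 stepwise |·|:
  S → 6
  T → 4
  π[x,a](T) → 4
  (S ⋈[h=a] π[x,a](T)) → 3
  π[x,a,h,b]((S ⋈[h=a] π[x,a](T))) → 3

E1 and E2 produce the same multiset:
x | a | h | b
p | 4 | 4 | 1
s | 8 | 8 | 5
t | 8 | 8 | 5

yes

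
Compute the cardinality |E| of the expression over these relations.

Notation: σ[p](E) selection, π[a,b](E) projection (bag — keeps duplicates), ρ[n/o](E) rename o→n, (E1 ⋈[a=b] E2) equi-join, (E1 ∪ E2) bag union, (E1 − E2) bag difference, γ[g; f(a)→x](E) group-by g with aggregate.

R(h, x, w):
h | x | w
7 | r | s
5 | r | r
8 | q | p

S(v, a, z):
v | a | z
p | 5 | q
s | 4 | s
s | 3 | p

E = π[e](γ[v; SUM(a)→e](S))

Subexpression sizes:
  S → 3
  γ[v; SUM(a)→e](S) → 2
  π[e](γ[v; SUM(a)→e](S)) → 2

|E| = 2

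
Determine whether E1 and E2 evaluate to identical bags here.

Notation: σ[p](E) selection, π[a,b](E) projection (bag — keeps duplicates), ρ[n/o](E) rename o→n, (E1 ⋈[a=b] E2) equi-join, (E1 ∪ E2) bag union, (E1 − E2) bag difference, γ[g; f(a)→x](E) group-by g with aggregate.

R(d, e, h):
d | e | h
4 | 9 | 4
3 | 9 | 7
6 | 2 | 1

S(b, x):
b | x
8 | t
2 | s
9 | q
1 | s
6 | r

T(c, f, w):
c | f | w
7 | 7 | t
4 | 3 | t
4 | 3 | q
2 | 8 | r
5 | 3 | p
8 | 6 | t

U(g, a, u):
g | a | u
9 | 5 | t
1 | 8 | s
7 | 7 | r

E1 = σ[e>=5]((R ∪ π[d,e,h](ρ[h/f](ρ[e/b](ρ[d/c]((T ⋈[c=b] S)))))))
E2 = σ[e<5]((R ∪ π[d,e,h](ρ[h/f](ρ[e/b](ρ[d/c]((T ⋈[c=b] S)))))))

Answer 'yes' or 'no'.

E1 subexpression sizes:
  R → 3
  T → 6
  S → 5
  (T ⋈[c=b] S) → 2
  ρ[d/c]((T ⋈[c=b] S)) → 2
  ρ[e/b](ρ[d/c]((T ⋈[c=b] S))) → 2
  ρ[h/f](ρ[e/b](ρ[d/c]((T ⋈[c=b] S)))) → 2
  π[d,e,h](ρ[h/f](ρ[e/b](ρ[d/c]((T ⋈[c=b] S))))) → 2
  (R ∪ π[d,e,h](ρ[h/f](ρ[e/b](ρ[d/c]((T ⋈[c=b] S)))))) → 5
  σ[e>=5]((R ∪ π[d,e,h](ρ[h/f](ρ[e/b](ρ[d/c]((T ⋈[c=b] S))))))) → 3
E2 subexpression sizes:
  R → 3
  T → 6
  S → 5
  (T ⋈[c=b] S) → 2
  ρ[d/c]((T ⋈[c=b] S)) → 2
  ρ[e/b](ρ[d/c]((T ⋈[c=b] S))) → 2
  ρ[h/f](ρ[e/b](ρ[d/c]((T ⋈[c=b] S)))) → 2
  π[d,e,h](ρ[h/f](ρ[e/b](ρ[d/c]((T ⋈[c=b] S))))) → 2
  (R ∪ π[d,e,h](ρ[h/f](ρ[e/b](ρ[d/c]((T ⋈[c=b] S)))))) → 5
  σ[e<5]((R ∪ π[d,e,h](ρ[h/f](ρ[e/b](ρ[d/c]((T ⋈[c=b] S))))))) → 2

E1 result:
d | e | h
3 | 9 | 7
4 | 9 | 4
8 | 8 | 6
E2 result:
d | e | h
2 | 2 | 8
6 | 2 | 1
Witness: (4, 9, 4) appears 1× in E1 but 0× in E2.

no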